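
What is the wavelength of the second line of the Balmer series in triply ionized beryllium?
30.375504 nm

The lines of a series are numbered from the longest wavelength (smallest ΔE) outward; the second line is the transition from n = n_f + 2 to n_f.
The Balmer series has all transitions ending at n_f = 2.

For Be³⁺ (Z = 4), the second line (β-line) is the jump from n = 4 to n = 2:
E_4 = -13.6057 × 4² / 4² = -13.60570000 eV
E_2 = -13.6057 × 4² / 2² = -54.42280000 eV
ΔE = E_4 - E_2 = 40.81710000 eV

λ = hc/E = 1239.84 eV·nm / 40.81710000 eV
λ = 30.375504 nm

This is the β-line of the Balmer series in Be³⁺.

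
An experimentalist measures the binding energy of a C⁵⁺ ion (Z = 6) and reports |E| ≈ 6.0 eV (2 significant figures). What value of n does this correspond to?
n = 9

The exact energy levels follow E_n = -13.6057 Z² / n² eV with Z = 6.

The measured value (-6.0 eV) is reported to only 2 significant figures, so we must test candidate n values and see which one matches to that precision.

Candidate energies:
  n = 7:  E = -13.6057 × 6² / 7² = -9.99602 eV
  n = 8:  E = -13.6057 × 6² / 8² = -7.65321 eV
  n = 9:  E = -13.6057 × 6² / 9² = -6.04698 eV  ← matches
  n = 10:  E = -13.6057 × 6² / 10² = -4.89805 eV
  n = 11:  E = -13.6057 × 6² / 11² = -4.04798 eV

Checking against the measurement of -6.0 eV (2 sig figs), only n = 9 agrees:
E_9 = -6.04698 eV, which rounds to -6.0 eV ✓

Therefore n = 9.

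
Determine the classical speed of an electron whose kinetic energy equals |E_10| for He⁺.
4.375e+05 m/s (or 0.14595% of c)

The binding energy at n = 10 for He⁺ is:
E_10 = -13.6057 × 2²/10² = -0.5442280 eV
|E_10| = 0.5442280 eV

Convert to Joules:
KE = 0.5442280 eV × (1.602177 × 10⁻¹⁹ J/eV) = 8.71950e-20 J

Using KE = ½mv²:
v = √(2·KE/m_e)
v = √(2 × 8.71950e-20 J / 9.10938 × 10⁻³¹ kg)
v = 4.375e+05 m/s

This is approximately 0.14595% the speed of light.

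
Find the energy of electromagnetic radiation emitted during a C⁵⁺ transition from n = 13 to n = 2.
119.5530 eV

The energy levels are E_n = -13.6057 Z² eV / n².

Energy at n = 13: E_13 = -13.6057 × 6² / 13² = -2.8982556 eV
Energy at n = 2: E_2 = -13.6057 × 6² / 2² = -122.4513000 eV

For emission (electron falling to lower state), the photon energy is:
E_photon = E_13 - E_2 = |-2.8982556 - (-122.4513000)|
E_photon = 119.5530 eV

This energy is carried away by the emitted photon.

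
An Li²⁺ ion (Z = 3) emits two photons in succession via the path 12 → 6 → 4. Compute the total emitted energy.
6.80 eV

The energy levels of Li²⁺ are E_n = -13.6057 × 3² / n² eV.

First transition (12 → 6):
ΔE₁ = |E_6 - E_12|
ΔE₁ = |-3.40142500 - (-0.85035625)| = 2.55107 eV

Second transition (6 → 4):
ΔE₂ = |E_4 - E_6|
ΔE₂ = |-7.65320625 - (-3.40142500)| = 4.25178 eV

Total energy released:
E_total = ΔE₁ + ΔE₂ = 2.55107 + 4.25178 = 6.80 eV

Note: This equals the direct transition 12 → 4: 6.80 eV ✓
Energy is conserved regardless of the path taken.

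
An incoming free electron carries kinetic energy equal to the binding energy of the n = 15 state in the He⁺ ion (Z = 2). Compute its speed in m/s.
2.917e+05 m/s (or 0.10% of c)

The binding energy at n = 15 for He⁺ is:
E_15 = -13.6057 × 2²/15² = -0.2418791 eV
|E_15| = 0.2418791 eV

Convert to Joules:
KE = 0.2418791 eV × (1.602177 × 10⁻¹⁹ J/eV) = 3.87533e-20 J

Using KE = ½mv²:
v = √(2·KE/m_e)
v = √(2 × 3.87533e-20 J / 9.10938 × 10⁻³¹ kg)
v = 2.917e+05 m/s

This is approximately 0.10% the speed of light.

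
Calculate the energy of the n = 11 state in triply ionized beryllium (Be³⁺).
-1.79910 eV

For hydrogen-like ions, the energy levels scale with Z²:
E_n = -13.6057 Z² / n² eV

For Be³⁺ (Z = 4) at n = 11:
E_11 = -13.6057 × 4² / 11²
E_11 = -13.6057 × 16 / 121
E_11 = -217.6912 / 121
E_11 = -1.79910 eV

The energy is 16 times more negative than hydrogen at the same n due to the stronger nuclear charge.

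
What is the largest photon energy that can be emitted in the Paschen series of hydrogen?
1.5117 eV

The series limit corresponds to the transition from n = ∞ to n = 3.
This is the highest energy (shortest wavelength) transition in the Paschen series.

E_∞ = 0 eV
E_3 = -13.6057 / 3² = -1.5117 eV

Energy at series limit:
ΔE = E_∞ - E_3 = 0 - (-1.5117) = 1.5117 eV

This energy equals the ionization energy from the n = 3 state of hydrogen.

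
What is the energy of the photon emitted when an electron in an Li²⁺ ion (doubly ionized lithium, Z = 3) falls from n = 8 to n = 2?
28.700 eV

The energy levels are E_n = -13.6057 Z² eV / n².

Energy at n = 8: E_8 = -13.6057 × 3² / 8² = -1.913302 eV
Energy at n = 2: E_2 = -13.6057 × 3² / 2² = -30.612825 eV

For emission (electron falling to lower state), the photon energy is:
E_photon = E_8 - E_2 = |-1.913302 - (-30.612825)|
E_photon = 28.700 eV

This energy is carried away by the emitted photon.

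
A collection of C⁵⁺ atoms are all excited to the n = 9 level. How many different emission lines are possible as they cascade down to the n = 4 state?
15

The electron can occupy levels n = 4, 5, ..., 9 during de-excitation — that is m = 9 - 4 + 1 = 6 distinct levels.

The number of distinct spectral lines equals the number of ways to choose 2 of these m levels (each pair gives one possible emission transition):

Number of lines = m(m-1)/2 = 6×5/2 = 15

These correspond to all possible transitions between the 6 levels:
9 → 8, 9 → 7, 9 → 6, 9 → 5, 9 → 4, 8 → 7, 8 → 6, 8 → 5...

Each transition produces a photon with a unique energy (and thus wavelength). This count does not depend on Z.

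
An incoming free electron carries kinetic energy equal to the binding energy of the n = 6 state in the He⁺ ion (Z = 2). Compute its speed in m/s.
7.29231e+05 m/s (or 0.24% of c)

The binding energy at n = 6 for He⁺ is:
E_6 = -13.6057 × 2²/6² = -1.51174444 eV
|E_6| = 1.51174444 eV

Convert to Joules:
KE = 1.51174444 eV × (1.602177 × 10⁻¹⁹ J/eV) = 2.4220822e-19 J

Using KE = ½mv²:
v = √(2·KE/m_e)
v = √(2 × 2.4220822e-19 J / 9.10938 × 10⁻³¹ kg)
v = 7.29231e+05 m/s

This is approximately 0.24% the speed of light.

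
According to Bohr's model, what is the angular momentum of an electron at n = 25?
2.636e-33 J·s (or 25ℏ)

In the Bohr model, angular momentum is quantized:
L = nℏ

where ℏ = h/(2π) = 1.05457e-34 J·s

For n = 25:
L = 25 × 1.05457e-34 J·s
L = 2.636e-33 J·s

This can also be written as L = 25ℏ.
The angular momentum is an integer multiple of the reduced Planck constant.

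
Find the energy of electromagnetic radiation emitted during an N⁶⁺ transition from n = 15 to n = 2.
163.706806 eV

The energy levels are E_n = -13.6057 Z² eV / n².

Energy at n = 15: E_15 = -13.6057 × 7² / 15² = -2.963019111 eV
Energy at n = 2: E_2 = -13.6057 × 7² / 2² = -166.669825000 eV

For emission (electron falling to lower state), the photon energy is:
E_photon = E_15 - E_2 = |-2.963019111 - (-166.669825000)|
E_photon = 163.706806 eV

This energy is carried away by the emitted photon.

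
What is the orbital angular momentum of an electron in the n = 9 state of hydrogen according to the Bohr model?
9.49115e-34 J·s (or 9ℏ)

In the Bohr model, angular momentum is quantized:
L = nℏ

where ℏ = h/(2π) = 1.0545718e-34 J·s

For n = 9:
L = 9 × 1.0545718e-34 J·s
L = 9.49115e-34 J·s

This can also be written as L = 9ℏ.
The angular momentum is an integer multiple of the reduced Planck constant.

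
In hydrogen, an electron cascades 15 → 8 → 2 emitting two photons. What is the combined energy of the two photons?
3.34 eV

The energy levels of hydrogen are E_n = -13.6057 / n² eV.

First transition (15 → 8):
ΔE₁ = |E_8 - E_15|
ΔE₁ = |-0.21258906 - (-0.06046978)| = 0.15212 eV

Second transition (8 → 2):
ΔE₂ = |E_2 - E_8|
ΔE₂ = |-3.40142500 - (-0.21258906)| = 3.18884 eV

Total energy released:
E_total = ΔE₁ + ΔE₂ = 0.15212 + 3.18884 = 3.34 eV

Note: This equals the direct transition 15 → 2: 3.34 eV ✓
Energy is conserved regardless of the path taken.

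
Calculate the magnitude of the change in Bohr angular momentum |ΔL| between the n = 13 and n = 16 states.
3.1637e-34 J·s (or 3ℏ)

In the Bohr model, L_n = nℏ where ℏ = 1.054572e-34 J·s.

L_16 = 16ℏ = 1.687315e-33 J·s
L_13 = 13ℏ = 1.370944e-33 J·s

ΔL = L_16 - L_13 = (16 - 13)ℏ = 3ℏ
ΔL = 3 × 1.054572e-34 J·s = 3.1637e-34 J·s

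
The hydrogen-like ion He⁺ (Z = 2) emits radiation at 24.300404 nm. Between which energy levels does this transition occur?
n = 4 → n = 1

First, find the photon energy from the wavelength (hc = 1239.84 eV·nm):
E = hc/λ = 1239.84 eV·nm / 24.300404 nm = 51.021374 eV

The energy levels of He⁺ satisfy E_n = -13.6057 × 2² / n² eV, so an emission n_i → n_f releases
ΔE = 13.6057 × 2² × (1/n_f² − 1/n_i²) eV.

Setting ΔE equal to the photon energy:
1/n_f² − 1/n_i² = 51.021374 / (13.6057 × 2²) = 0.93749998

Since 1/n_i² must be positive, we need 1/n_f² > 0.93749998, i.e. n_f ≤ 1. For each allowed n_f, solve n_i = (1/n_f² − 0.93749998)^(−1/2) and check whether it is a whole number:
  n_f = 1: 1/n_i² = 1.00000000 − 0.93749998 = 0.06250002 → n_i = 4.000  → integer, n_i = 4 ✓

Only n_f = 1 gives an integer upper level, n_i = 4.

The transition is from n = 4 to n = 1 (emission).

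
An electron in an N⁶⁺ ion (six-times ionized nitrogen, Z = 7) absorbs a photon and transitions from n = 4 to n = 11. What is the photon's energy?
36.158 eV

The energy levels of a hydrogen-like atom are E_n = -13.6057 Z² eV / n².

Energy at n = 4: E_4 = -13.6057 × 7² / 4² = -41.667456 eV
Energy at n = 11: E_11 = -13.6057 × 7² / 11² = -5.509746 eV

The excitation energy is the difference:
ΔE = E_11 - E_4
ΔE = -5.509746 - (-41.667456)
ΔE = 36.158 eV

Since this is positive, energy must be absorbed (photon absorption).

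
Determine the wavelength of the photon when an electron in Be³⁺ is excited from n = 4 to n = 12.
102.52 nm

First, find the transition energy using E_n = -13.6057 Z² / n² eV:
E_4 = -13.6057 × 4² / 4² = -13.60570 eV
E_12 = -13.6057 × 4² / 12² = -1.51174 eV

Photon energy: |ΔE| = |E_12 - E_4| = 12.09396 eV

Convert to wavelength using E = hc/λ with hc = 1239.84 eV·nm:
λ = hc/E = 1239.84 eV·nm / 12.09396 eV
λ = 102.52 nm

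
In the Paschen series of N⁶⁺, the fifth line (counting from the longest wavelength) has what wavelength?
19.47639 nm

The lines of a series are numbered from the longest wavelength (smallest ΔE) outward; the fifth line is the transition from n = n_f + 5 to n_f.
The Paschen series has all transitions ending at n_f = 3.

For N⁶⁺ (Z = 7), the fifth line (ε-line) is the jump from n = 8 to n = 3:
E_8 = -13.6057 × 7² / 8² = -10.4168641 eV
E_3 = -13.6057 × 7² / 3² = -74.0754778 eV
ΔE = E_8 - E_3 = 63.6586137 eV

λ = hc/E = 1239.84 eV·nm / 63.6586137 eV
λ = 19.47639 nm

This is the ε-line of the Paschen series in N⁶⁺.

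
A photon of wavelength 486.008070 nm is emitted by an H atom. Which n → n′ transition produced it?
n = 4 → n = 2

First, find the photon energy from the wavelength (hc = 1239.84 eV·nm):
E = hc/λ = 1239.84 eV·nm / 486.008070 nm = 2.5510688 eV

The energy levels of hydrogen satisfy E_n = -13.6057 / n² eV, so an emission n_i → n_f releases
ΔE = 13.6057 × (1/n_f² − 1/n_i²) eV.

Setting ΔE equal to the photon energy:
1/n_f² − 1/n_i² = 2.5510688 / 13.6057 = 0.18750000

Since 1/n_i² must be positive, we need 1/n_f² > 0.18750000, i.e. n_f ≤ 2. For each allowed n_f, solve n_i = (1/n_f² − 0.18750000)^(−1/2) and check whether it is a whole number:
  n_f = 1: 1/n_i² = 1.00000000 − 0.18750000 = 0.81250000 → n_i = 1.109  (not an integer) ✗
  n_f = 2: 1/n_i² = 0.25000000 − 0.18750000 = 0.06250000 → n_i = 4.000  → integer, n_i = 4 ✓

Only n_f = 2 gives an integer upper level, n_i = 4.

The transition is from n = 4 to n = 2 (emission).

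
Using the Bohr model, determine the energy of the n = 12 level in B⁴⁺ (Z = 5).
-2.36 eV

For hydrogen-like ions, the energy levels scale with Z²:
E_n = -13.6057 Z² / n² eV

For B⁴⁺ (Z = 5) at n = 12:
E_12 = -13.6057 × 5² / 12²
E_12 = -13.6057 × 25 / 144
E_12 = -340.1425 / 144
E_12 = -2.36 eV

The energy is 25 times more negative than hydrogen at the same n due to the stronger nuclear charge.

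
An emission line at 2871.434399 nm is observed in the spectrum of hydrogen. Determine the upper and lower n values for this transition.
n = 11 → n = 5

First, find the photon energy from the wavelength (hc = 1239.84 eV·nm):
E = hc/λ = 1239.84 eV·nm / 2871.434399 nm = 0.43178420 eV

The energy levels of hydrogen satisfy E_n = -13.6057 / n² eV, so an emission n_i → n_f releases
ΔE = 13.6057 × (1/n_f² − 1/n_i²) eV.

Setting ΔE equal to the photon energy:
1/n_f² − 1/n_i² = 0.43178420 / 13.6057 = 0.031735537

Since 1/n_i² must be positive, we need 1/n_f² > 0.031735537, i.e. n_f ≤ 5. For each allowed n_f, solve n_i = (1/n_f² − 0.031735537)^(−1/2) and check whether it is a whole number:
  n_f = 1: 1/n_i² = 1.000000000 − 0.031735537 = 0.968264463 → n_i = 1.016  (not an integer) ✗
  n_f = 2: 1/n_i² = 0.250000000 − 0.031735537 = 0.218264463 → n_i = 2.140  (not an integer) ✗
  n_f = 3: 1/n_i² = 0.111111111 − 0.031735537 = 0.079375574 → n_i = 3.549  (not an integer) ✗
  n_f = 4: 1/n_i² = 0.062500000 − 0.031735537 = 0.030764463 → n_i = 5.701  (not an integer) ✗
  n_f = 5: 1/n_i² = 0.040000000 − 0.031735537 = 0.008264463 → n_i = 11.000  → integer, n_i = 11 ✓

Only n_f = 5 gives an integer upper level, n_i = 11.

The transition is from n = 11 to n = 5 (emission).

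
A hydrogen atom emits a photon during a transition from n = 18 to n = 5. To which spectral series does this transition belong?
Pfund series

The spectral series in hydrogen are named based on the final (lower) energy level:
- Lyman series: n_final = 1 (ultraviolet)
- Balmer series: n_final = 2 (visible/near-UV)
- Paschen series: n_final = 3 (infrared)
- Brackett series: n_final = 4 (infrared)
- Pfund series: n_final = 5 (far infrared)

Since this transition ends at n = 5, it belongs to the Pfund series.

For reference, this 18 → 5 line has photon energy
ΔE = 13.6057 eV × (1/5² - 1/18²) = 0.50223509877 eV,
corresponding to wavelength λ = hc/ΔE = 1239.84 eV·nm / 0.50223509877 eV = 2468.64467 nm in the far infrared region.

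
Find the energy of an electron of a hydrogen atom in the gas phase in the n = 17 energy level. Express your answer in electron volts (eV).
-0.05 eV

The energy levels of a hydrogen-like atom are given by:
E_n = -13.6057 eV / n²

For n = 17:
E_17 = -13.6057 eV / 17²
E_17 = -13.6057 eV / 289
E_17 = -0.05 eV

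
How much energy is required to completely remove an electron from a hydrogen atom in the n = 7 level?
0.2777 eV

The ionization energy is the energy needed to remove the electron completely (n → ∞).

For hydrogen, E_n = -13.6057 eV / n².

At n = 7: E_7 = -13.6057 / 7² = -0.2776673 eV
At n = ∞: E_∞ = 0 eV

Ionization energy = E_∞ - E_7 = 0 - (-0.2776673) = 0.2776673 eV
Ionization energy ≈ 0.2777 eV

This is also called the binding energy of the electron in state n = 7.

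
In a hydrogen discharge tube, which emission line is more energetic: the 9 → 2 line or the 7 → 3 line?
9 → 2

Calculate the energy for each transition:

Transition 9 → 2:
ΔE₁ = |E_2 - E_9| = |-13.6057/2² - (-13.6057/9²)|
ΔE₁ = |-3.401425000000 - (-0.167971604938)| = 3.233453395 eV

Transition 7 → 3:
ΔE₂ = |E_3 - E_7| = |-13.6057/3² - (-13.6057/7²)|
ΔE₂ = |-1.511744444444 - (-0.277667346939)| = 1.234077098 eV

Since 3.233453395 eV > 1.234077098 eV, the transition 9 → 2 emits the more energetic photon.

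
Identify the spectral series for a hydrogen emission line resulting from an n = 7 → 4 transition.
Brackett series

The spectral series in hydrogen are named based on the final (lower) energy level:
- Lyman series: n_final = 1 (ultraviolet)
- Balmer series: n_final = 2 (visible/near-UV)
- Paschen series: n_final = 3 (infrared)
- Brackett series: n_final = 4 (infrared)
- Pfund series: n_final = 5 (far infrared)

Since this transition ends at n = 4, it belongs to the Brackett series.

For reference, this 7 → 4 line has photon energy
ΔE = 13.6057 eV × (1/4² - 1/7²) = 0.57268890306 eV,
corresponding to wavelength λ = hc/ΔE = 1239.84 eV·nm / 0.57268890306 eV = 2164.94504 nm in the infrared region.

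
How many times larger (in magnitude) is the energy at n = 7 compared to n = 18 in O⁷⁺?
6.612

Using E_n = -13.6057 Z² / n² eV with Z = 8:

E_7 = -13.6057 × 8² / 7² = -870.7648 / 49 = -17.770710204 eV
E_18 = -13.6057 × 8² / 18² = -870.7648 / 324 = -2.687545679 eV

The ratio is:
E_7/E_18 = (-17.770710204) / (-2.687545679)
E_7/E_18 = (-870.7648/49) / (-870.7648/324)
E_7/E_18 = 324/49
E_7/E_18 = 6.612
(Note: the Z² factors cancel in the ratio.)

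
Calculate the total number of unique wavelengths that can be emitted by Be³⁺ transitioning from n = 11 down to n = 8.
6

The electron can occupy levels n = 8, 9, ..., 11 during de-excitation — that is m = 11 - 8 + 1 = 4 distinct levels.

The number of distinct spectral lines equals the number of ways to choose 2 of these m levels (each pair gives one possible emission transition):

Number of lines = m(m-1)/2 = 4×3/2 = 6

These correspond to all possible transitions between the 4 levels:
11 → 10, 11 → 9, 11 → 8, 10 → 9, 10 → 8, 9 → 8

Each transition produces a photon with a unique energy (and thus wavelength). This count does not depend on Z.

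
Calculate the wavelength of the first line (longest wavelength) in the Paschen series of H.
1874.60256 nm

The longest wavelength corresponds to the smallest energy transition in the series.
The Paschen series has all transitions ending at n_f = 3.

For H, the first line (α-line) is the jump from n = 4 to n = 3:
E_4 = -13.6057 / 4² = -0.85035625000 eV
E_3 = -13.6057 / 3² = -1.51174444444 eV
ΔE = E_4 - E_3 = 0.66138819444 eV

λ = hc/E = 1239.84 eV·nm / 0.66138819444 eV
λ = 1874.60256 nm

This is the α-line of the Paschen series in H.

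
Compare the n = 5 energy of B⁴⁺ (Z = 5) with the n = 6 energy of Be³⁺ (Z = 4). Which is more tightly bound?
B⁴⁺ at n = 5 (E = -13.61 eV)

Using E_n = -13.6057 Z² / n² eV:

B⁴⁺ (Z = 5) at n = 5:
E = -13.6057 × 5² / 5² = -13.6057 × 25 / 25 = -13.60570 eV

Be³⁺ (Z = 4) at n = 6:
E = -13.6057 × 4² / 6² = -13.6057 × 16 / 36 = -6.04698 eV

Since -13.60570 eV < -6.04698 eV,
B⁴⁺ at n = 5 is more tightly bound (requires more energy to ionize).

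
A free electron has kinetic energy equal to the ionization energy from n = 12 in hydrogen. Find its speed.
1.82308e+05 m/s (or 0.06081% of c)

The binding energy at n = 12 for hydrogen is:
E_12 = -13.6057/12² = -0.0944840278 eV
|E_12| = 0.0944840278 eV

Convert to Joules:
KE = 0.0944840278 eV × (1.602177 × 10⁻¹⁹ J/eV) = 1.5138014e-20 J

Using KE = ½mv²:
v = √(2·KE/m_e)
v = √(2 × 1.5138014e-20 J / 9.10938 × 10⁻³¹ kg)
v = 1.82308e+05 m/s

This is approximately 0.06081% the speed of light.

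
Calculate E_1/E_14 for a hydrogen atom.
196.000

Using E_n = -13.6057 Z² / n² eV with Z = 1:

E_1 = -13.6057 / 1² = -13.6057 / 1 = -13.605700000 eV
E_14 = -13.6057 / 14² = -13.6057 / 196 = -0.069416837 eV

The ratio is:
E_1/E_14 = (-13.605700000) / (-0.069416837)
E_1/E_14 = (-13.6057/1) / (-13.6057/196)
E_1/E_14 = 196/1
E_1/E_14 = 196.000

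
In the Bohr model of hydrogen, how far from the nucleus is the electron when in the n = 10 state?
5.2918 nm (or 52.9177 Å)

The Bohr radius formula is:
r_n = n² a₀ / Z

where a₀ = 0.0529177 nm is the Bohr radius.

For H (Z = 1) at n = 10:
r_10 = 10² × 0.0529177 nm / 1
r_10 = 100 × 0.0529177 nm / 1
r_10 = 5.29177 nm / 1
r_10 = 5.2918 nm

The electron orbits at approximately 5.2918 nm from the nucleus.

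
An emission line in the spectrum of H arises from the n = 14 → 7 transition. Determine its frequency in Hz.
5.03548e+13 Hz

First, find the transition energy:
E_14 = -13.6057 / 14² = -0.069416837 eV
E_7 = -13.6057 / 7² = -0.277667347 eV
|ΔE| = |E_7 - E_14| = 0.208250510 eV

Convert to Joules: E = 0.208250510 eV × (1.602177 × 10⁻¹⁹ J/eV) = 3.3365418e-20 J

Using E = hf:
f = E/h = 3.3365418e-20 J / (6.62607 × 10⁻³⁴ J·s)
f = 5.03548e+13 Hz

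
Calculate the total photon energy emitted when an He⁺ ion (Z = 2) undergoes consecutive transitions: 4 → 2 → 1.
51.02 eV

The energy levels of He⁺ are E_n = -13.6057 × 2² / n² eV.

First transition (4 → 2):
ΔE₁ = |E_2 - E_4|
ΔE₁ = |-13.60570000 - (-3.40142500)| = 10.20428 eV

Second transition (2 → 1):
ΔE₂ = |E_1 - E_2|
ΔE₂ = |-54.42280000 - (-13.60570000)| = 40.81710 eV

Total energy released:
E_total = ΔE₁ + ΔE₂ = 10.20428 + 40.81710 = 51.02 eV

Note: This equals the direct transition 4 → 1: 51.02 eV ✓
Energy is conserved regardless of the path taken.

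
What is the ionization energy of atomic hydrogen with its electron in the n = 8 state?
0.2126 eV

The ionization energy is the energy needed to remove the electron completely (n → ∞).

For hydrogen, E_n = -13.6057 eV / n².

At n = 8: E_8 = -13.6057 / 8² = -0.2125891 eV
At n = ∞: E_∞ = 0 eV

Ionization energy = E_∞ - E_8 = 0 - (-0.2125891) = 0.2125891 eV
Ionization energy ≈ 0.2126 eV

This is also called the binding energy of the electron in state n = 8.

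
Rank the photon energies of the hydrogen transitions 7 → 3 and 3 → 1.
3 → 1

Calculate the energy for each transition:

Transition 7 → 3:
ΔE₁ = |E_3 - E_7| = |-13.6057/3² - (-13.6057/7²)|
ΔE₁ = |-1.511744444444 - (-0.277667346939)| = 1.234077098 eV

Transition 3 → 1:
ΔE₂ = |E_1 - E_3| = |-13.6057/1² - (-13.6057/3²)|
ΔE₂ = |-13.605700000000 - (-1.511744444444)| = 12.093955556 eV

Since 12.093955556 eV > 1.234077098 eV, the transition 3 → 1 emits the more energetic photon.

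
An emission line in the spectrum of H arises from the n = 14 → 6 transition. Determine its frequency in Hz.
7.45996e+13 Hz

First, find the transition energy:
E_14 = -13.6057 / 14² = -0.069416837 eV
E_6 = -13.6057 / 6² = -0.377936111 eV
|ΔE| = |E_6 - E_14| = 0.308519274 eV

Convert to Joules: E = 0.308519274 eV × (1.602177 × 10⁻¹⁹ J/eV) = 4.9430248e-20 J

Using E = hf:
f = E/h = 4.9430248e-20 J / (6.62607 × 10⁻³⁴ J·s)
f = 7.45996e+13 Hz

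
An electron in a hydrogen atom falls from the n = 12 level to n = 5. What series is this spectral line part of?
Pfund series

The spectral series in hydrogen are named based on the final (lower) energy level:
- Lyman series: n_final = 1 (ultraviolet)
- Balmer series: n_final = 2 (visible/near-UV)
- Paschen series: n_final = 3 (infrared)
- Brackett series: n_final = 4 (infrared)
- Pfund series: n_final = 5 (far infrared)

Since this transition ends at n = 5, it belongs to the Pfund series.

For reference, this 12 → 5 line has photon energy
ΔE = 13.6057 eV × (1/5² - 1/12²) = 0.449743972 eV,
corresponding to wavelength λ = hc/ΔE = 1239.84 eV·nm / 0.449743972 eV = 2756.768 nm in the far infrared region.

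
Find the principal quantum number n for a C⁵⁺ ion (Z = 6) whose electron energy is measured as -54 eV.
n = 3

The exact energy levels follow E_n = -13.6057 Z² / n² eV with Z = 6.

The measured value (-54 eV) is reported to only 2 significant figures, so we must test candidate n values and see which one matches to that precision.

Candidate energies:
  n = 1:  E = -13.6057 × 6² / 1² = -489.80520 eV
  n = 2:  E = -13.6057 × 6² / 2² = -122.45130 eV
  n = 3:  E = -13.6057 × 6² / 3² = -54.42280 eV  ← matches
  n = 4:  E = -13.6057 × 6² / 4² = -30.61283 eV
  n = 5:  E = -13.6057 × 6² / 5² = -19.59221 eV

Checking against the measurement of -54 eV (2 sig figs), only n = 3 agrees:
E_3 = -54.42280 eV, which rounds to -54 eV ✓

Therefore n = 3.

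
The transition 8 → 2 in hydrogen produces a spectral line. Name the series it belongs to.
Balmer series

The spectral series in hydrogen are named based on the final (lower) energy level:
- Lyman series: n_final = 1 (ultraviolet)
- Balmer series: n_final = 2 (visible/near-UV)
- Paschen series: n_final = 3 (infrared)
- Brackett series: n_final = 4 (infrared)
- Pfund series: n_final = 5 (far infrared)

Since this transition ends at n = 2, it belongs to the Balmer series.

For reference, this 8 → 2 line has photon energy
ΔE = 13.6057 eV × (1/2² - 1/8²) = 3.1888359375 eV,
corresponding to wavelength λ = hc/ΔE = 1239.84 eV·nm / 3.1888359375 eV = 388.806456 nm in the visible/near-UV region.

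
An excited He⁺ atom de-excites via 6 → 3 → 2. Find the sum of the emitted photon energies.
12.0940 eV

The energy levels of He⁺ are E_n = -13.6057 × 2² / n² eV.

First transition (6 → 3):
ΔE₁ = |E_3 - E_6|
ΔE₁ = |-6.0469777778 - (-1.5117444444)| = 4.5352333 eV

Second transition (3 → 2):
ΔE₂ = |E_2 - E_3|
ΔE₂ = |-13.6057000000 - (-6.0469777778)| = 7.5587222 eV

Total energy released:
E_total = ΔE₁ + ΔE₂ = 4.5352333 + 7.5587222 = 12.0940 eV

Note: This equals the direct transition 6 → 2: 12.0940 eV ✓
Energy is conserved regardless of the path taken.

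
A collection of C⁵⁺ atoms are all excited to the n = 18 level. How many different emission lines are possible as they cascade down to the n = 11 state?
28

The electron can occupy levels n = 11, 12, ..., 18 during de-excitation — that is m = 18 - 11 + 1 = 8 distinct levels.

The number of distinct spectral lines equals the number of ways to choose 2 of these m levels (each pair gives one possible emission transition):

Number of lines = m(m-1)/2 = 8×7/2 = 28

These correspond to all possible transitions between the 8 levels:
18 → 17, 18 → 16, 18 → 15, 18 → 14, 18 → 13, 18 → 12, 18 → 11, 17 → 16...

Each transition produces a photon with a unique energy (and thus wavelength). This count does not depend on Z.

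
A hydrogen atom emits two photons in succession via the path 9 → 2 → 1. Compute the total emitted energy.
13.438 eV

The energy levels of hydrogen are E_n = -13.6057 / n² eV.

First transition (9 → 2):
ΔE₁ = |E_2 - E_9|
ΔE₁ = |-3.401425000 - (-0.167971605)| = 3.233453 eV

Second transition (2 → 1):
ΔE₂ = |E_1 - E_2|
ΔE₂ = |-13.605700000 - (-3.401425000)| = 10.204275 eV

Total energy released:
E_total = ΔE₁ + ΔE₂ = 3.233453 + 10.204275 = 13.438 eV

Note: This equals the direct transition 9 → 1: 13.438 eV ✓
Energy is conserved regardless of the path taken.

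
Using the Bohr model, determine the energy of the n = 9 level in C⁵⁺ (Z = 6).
-6.046978 eV

For hydrogen-like ions, the energy levels scale with Z²:
E_n = -13.6057 Z² / n² eV

For C⁵⁺ (Z = 6) at n = 9:
E_9 = -13.6057 × 6² / 9²
E_9 = -13.6057 × 36 / 81
E_9 = -489.8052 / 81
E_9 = -6.046978 eV

The energy is 36 times more negative than hydrogen at the same n due to the stronger nuclear charge.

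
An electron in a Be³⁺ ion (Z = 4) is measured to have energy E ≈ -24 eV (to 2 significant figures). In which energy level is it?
n = 3

The exact energy levels follow E_n = -13.6057 Z² / n² eV with Z = 4.

The measured value (-24 eV) is reported to only 2 significant figures, so we must test candidate n values and see which one matches to that precision.

Candidate energies:
  n = 1:  E = -13.6057 × 4² / 1² = -217.69120 eV
  n = 2:  E = -13.6057 × 4² / 2² = -54.42280 eV
  n = 3:  E = -13.6057 × 4² / 3² = -24.18791 eV  ← matches
  n = 4:  E = -13.6057 × 4² / 4² = -13.60570 eV
  n = 5:  E = -13.6057 × 4² / 5² = -8.70765 eV

Checking against the measurement of -24 eV (2 sig figs), only n = 3 agrees:
E_3 = -24.18791 eV, which rounds to -24 eV ✓

Therefore n = 3.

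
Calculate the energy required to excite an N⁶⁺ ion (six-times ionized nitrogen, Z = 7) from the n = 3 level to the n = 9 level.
65.8449 eV

The energy levels of a hydrogen-like atom are E_n = -13.6057 Z² eV / n².

Energy at n = 3: E_3 = -13.6057 × 7² / 3² = -74.0754778 eV
Energy at n = 9: E_9 = -13.6057 × 7² / 9² = -8.2306086 eV

The excitation energy is the difference:
ΔE = E_9 - E_3
ΔE = -8.2306086 - (-74.0754778)
ΔE = 65.8449 eV

Since this is positive, energy must be absorbed (photon absorption).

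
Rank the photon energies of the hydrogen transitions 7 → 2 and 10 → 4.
7 → 2

Calculate the energy for each transition:

Transition 7 → 2:
ΔE₁ = |E_2 - E_7| = |-13.6057/2² - (-13.6057/7²)|
ΔE₁ = |-3.401425000000 - (-0.277667346939)| = 3.123757653 eV

Transition 10 → 4:
ΔE₂ = |E_4 - E_10| = |-13.6057/4² - (-13.6057/10²)|
ΔE₂ = |-0.850356250000 - (-0.136057000000)| = 0.714299250 eV

Since 3.123757653 eV > 0.714299250 eV, the transition 7 → 2 emits the more energetic photon.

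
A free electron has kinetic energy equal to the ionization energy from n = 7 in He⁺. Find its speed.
6.25e+05 m/s (or 0.208% of c)

The binding energy at n = 7 for He⁺ is:
E_7 = -13.6057 × 2²/7² = -1.11067 eV
|E_7| = 1.11067 eV

Convert to Joules:
KE = 1.11067 eV × (1.602177 × 10⁻¹⁹ J/eV) = 1.7795e-19 J

Using KE = ½mv²:
v = √(2·KE/m_e)
v = √(2 × 1.7795e-19 J / 9.10938 × 10⁻³¹ kg)
v = 6.25e+05 m/s

This is approximately 0.208% the speed of light.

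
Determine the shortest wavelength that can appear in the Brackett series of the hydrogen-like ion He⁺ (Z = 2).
364.506 nm

The series limit corresponds to the transition from n = ∞ to n = 4.
This is the highest energy (shortest wavelength) transition in the Brackett series.

E_∞ = 0 eV
E_4 = -13.6057 × 2² / 4² = -3.4014250 eV

Energy at series limit:
ΔE = E_∞ - E_4 = 0 - (-3.4014250) = 3.4014250 eV
λ = hc/E = 1239.84 eV·nm / 3.4014250 eV = 364.506 nm

This energy equals the ionization energy from the n = 4 state of He⁺.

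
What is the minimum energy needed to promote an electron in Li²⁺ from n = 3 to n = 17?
13.182 eV

The energy levels of a hydrogen-like atom are E_n = -13.6057 Z² eV / n².

Energy at n = 3: E_3 = -13.6057 × 3² / 3² = -13.605700 eV
Energy at n = 17: E_17 = -13.6057 × 3² / 17² = -0.423707 eV

The excitation energy is the difference:
ΔE = E_17 - E_3
ΔE = -0.423707 - (-13.605700)
ΔE = 13.182 eV

Since this is positive, energy must be absorbed (photon absorption).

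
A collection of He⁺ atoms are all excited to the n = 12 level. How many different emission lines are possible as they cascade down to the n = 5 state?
28

The electron can occupy levels n = 5, 6, ..., 12 during de-excitation — that is m = 12 - 5 + 1 = 8 distinct levels.

The number of distinct spectral lines equals the number of ways to choose 2 of these m levels (each pair gives one possible emission transition):

Number of lines = m(m-1)/2 = 8×7/2 = 28

These correspond to all possible transitions between the 8 levels:
12 → 11, 12 → 10, 12 → 9, 12 → 8, 12 → 7, 12 → 6, 12 → 5, 11 → 10...

Each transition produces a photon with a unique energy (and thus wavelength). This count does not depend on Z.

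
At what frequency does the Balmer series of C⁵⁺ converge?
2.9609e+16 Hz

The series limit corresponds to the transition from n = ∞ to n = 2.
This is the highest energy (shortest wavelength) transition in the Balmer series.

E_∞ = 0 eV
E_2 = -13.6057 × 6² / 2² = -122.451300 eV

Energy at series limit:
ΔE = E_∞ - E_2 = 0 - (-122.451300) = 122.451300 eV
E = 122.451300 eV × (1.602177 × 10⁻¹⁹ J/eV) = 1.961887e-17 J
f = E/h = 1.961887e-17 J / (6.62607 × 10⁻³⁴ J·s) = 2.9609e+16 Hz

This energy equals the ionization energy from the n = 2 state of C⁵⁺.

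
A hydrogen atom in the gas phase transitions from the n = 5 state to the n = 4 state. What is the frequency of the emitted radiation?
7.40215e+13 Hz

First, find the transition energy:
E_5 = -13.6057 / 5² = -0.544228000 eV
E_4 = -13.6057 / 4² = -0.850356250 eV
|ΔE| = |E_4 - E_5| = 0.306128250 eV

Convert to Joules: E = 0.306128250 eV × (1.602177 × 10⁻¹⁹ J/eV) = 4.9047164e-20 J

Using E = hf:
f = E/h = 4.9047164e-20 J / (6.62607 × 10⁻³⁴ J·s)
f = 7.40215e+13 Hz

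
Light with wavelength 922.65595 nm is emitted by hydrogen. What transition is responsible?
n = 9 → n = 3

First, find the photon energy from the wavelength (hc = 1239.84 eV·nm):
E = hc/λ = 1239.84 eV·nm / 922.65595 nm = 1.3437728 eV

The energy levels of hydrogen satisfy E_n = -13.6057 / n² eV, so an emission n_i → n_f releases
ΔE = 13.6057 × (1/n_f² − 1/n_i²) eV.

Setting ΔE equal to the photon energy:
1/n_f² − 1/n_i² = 1.3437728 / 13.6057 = 0.098765429

Since 1/n_i² must be positive, we need 1/n_f² > 0.098765429, i.e. n_f ≤ 3. For each allowed n_f, solve n_i = (1/n_f² − 0.098765429)^(−1/2) and check whether it is a whole number:
  n_f = 1: 1/n_i² = 1.000000000 − 0.098765429 = 0.901234571 → n_i = 1.053  (not an integer) ✗
  n_f = 2: 1/n_i² = 0.250000000 − 0.098765429 = 0.151234571 → n_i = 2.571  (not an integer) ✗
  n_f = 3: 1/n_i² = 0.111111111 − 0.098765429 = 0.012345682 → n_i = 9.000  → integer, n_i = 9 ✓

Only n_f = 3 gives an integer upper level, n_i = 9.

The transition is from n = 9 to n = 3 (emission).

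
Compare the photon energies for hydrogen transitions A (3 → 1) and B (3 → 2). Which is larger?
3 → 1

Calculate the energy for each transition:

Transition 3 → 1:
ΔE₁ = |E_1 - E_3| = |-13.6057/1² - (-13.6057/3²)|
ΔE₁ = |-13.60570000000 - (-1.51174444444)| = 12.09395556 eV

Transition 3 → 2:
ΔE₂ = |E_2 - E_3| = |-13.6057/2² - (-13.6057/3²)|
ΔE₂ = |-3.40142500000 - (-1.51174444444)| = 1.88968056 eV

Since 12.09395556 eV > 1.88968056 eV, the transition 3 → 1 emits the more energetic photon.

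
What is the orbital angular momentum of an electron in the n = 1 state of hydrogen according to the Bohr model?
1.05457e-34 J·s (or 1ℏ)

In the Bohr model, angular momentum is quantized:
L = nℏ

where ℏ = h/(2π) = 1.0545718e-34 J·s

For n = 1:
L = 1 × 1.0545718e-34 J·s
L = 1.05457e-34 J·s

This can also be written as L = 1ℏ.
The angular momentum is an integer multiple of the reduced Planck constant.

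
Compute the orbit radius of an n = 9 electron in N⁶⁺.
0.6123 nm (or 6.1233 Å)

The Bohr radius formula is:
r_n = n² a₀ / Z

where a₀ = 0.0529177 nm is the Bohr radius.

For N⁶⁺ (Z = 7) at n = 9:
r_9 = 9² × 0.0529177 nm / 7
r_9 = 81 × 0.0529177 nm / 7
r_9 = 4.28633 nm / 7
r_9 = 0.6123 nm

The electron orbits at approximately 0.6123 nm from the nucleus.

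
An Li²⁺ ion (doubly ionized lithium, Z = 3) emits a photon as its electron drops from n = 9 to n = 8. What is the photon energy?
0.40 eV

The energy levels are E_n = -13.6057 Z² eV / n².

Energy at n = 9: E_9 = -13.6057 × 3² / 9² = -1.51174 eV
Energy at n = 8: E_8 = -13.6057 × 3² / 8² = -1.91330 eV

For emission (electron falling to lower state), the photon energy is:
E_photon = E_9 - E_8 = |-1.51174 - (-1.91330)|
E_photon = 0.40 eV

This energy is carried away by the emitted photon.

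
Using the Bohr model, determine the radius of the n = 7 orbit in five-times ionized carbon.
0.4322 nm (or 4.3216 Å)

The Bohr radius formula is:
r_n = n² a₀ / Z

where a₀ = 0.0529177 nm is the Bohr radius.

For C⁵⁺ (Z = 6) at n = 7:
r_7 = 7² × 0.0529177 nm / 6
r_7 = 49 × 0.0529177 nm / 6
r_7 = 2.59297 nm / 6
r_7 = 0.4322 nm

The electron orbits at approximately 0.4322 nm from the nucleus.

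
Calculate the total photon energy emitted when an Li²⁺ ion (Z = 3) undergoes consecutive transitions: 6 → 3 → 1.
119.050 eV

The energy levels of Li²⁺ are E_n = -13.6057 × 3² / n² eV.

First transition (6 → 3):
ΔE₁ = |E_3 - E_6|
ΔE₁ = |-13.605700000 - (-3.401425000)| = 10.204275 eV

Second transition (3 → 1):
ΔE₂ = |E_1 - E_3|
ΔE₂ = |-122.451300000 - (-13.605700000)| = 108.845600 eV

Total energy released:
E_total = ΔE₁ + ΔE₂ = 10.204275 + 108.845600 = 119.050 eV

Note: This equals the direct transition 6 → 1: 119.050 eV ✓
Energy is conserved regardless of the path taken.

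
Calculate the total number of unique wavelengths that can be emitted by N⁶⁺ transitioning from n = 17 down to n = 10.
28

The electron can occupy levels n = 10, 11, ..., 17 during de-excitation — that is m = 17 - 10 + 1 = 8 distinct levels.

The number of distinct spectral lines equals the number of ways to choose 2 of these m levels (each pair gives one possible emission transition):

Number of lines = m(m-1)/2 = 8×7/2 = 28

These correspond to all possible transitions between the 8 levels:
17 → 16, 17 → 15, 17 → 14, 17 → 13, 17 → 12, 17 → 11, 17 → 10, 16 → 15...

Each transition produces a photon with a unique energy (and thus wavelength). This count does not depend on Z.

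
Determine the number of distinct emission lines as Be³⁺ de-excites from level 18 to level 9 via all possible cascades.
45

The electron can occupy levels n = 9, 10, ..., 18 during de-excitation — that is m = 18 - 9 + 1 = 10 distinct levels.

The number of distinct spectral lines equals the number of ways to choose 2 of these m levels (each pair gives one possible emission transition):

Number of lines = m(m-1)/2 = 10×9/2 = 45

These correspond to all possible transitions between the 10 levels:
18 → 17, 18 → 16, 18 → 15, 18 → 14, 18 → 13, 18 → 12, 18 → 11, 18 → 10...

Each transition produces a photon with a unique energy (and thus wavelength). This count does not depend on Z.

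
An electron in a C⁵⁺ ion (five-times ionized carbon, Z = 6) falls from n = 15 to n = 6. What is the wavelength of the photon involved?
108.4839 nm

First, find the transition energy using E_n = -13.6057 Z² / n² eV:
E_15 = -13.6057 × 6² / 15² = -2.1769120 eV
E_6 = -13.6057 × 6² / 6² = -13.6057000 eV

Photon energy: |ΔE| = |E_6 - E_15| = 11.4287880 eV

Convert to wavelength using E = hc/λ with hc = 1239.84 eV·nm:
λ = hc/E = 1239.84 eV·nm / 11.4287880 eV
λ = 108.4839 nm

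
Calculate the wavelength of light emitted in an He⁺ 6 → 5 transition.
1863.9514 nm

First, find the transition energy using E_n = -13.6057 Z² / n² eV:
E_6 = -13.6057 × 2² / 6² = -1.5117444444 eV
E_5 = -13.6057 × 2² / 5² = -2.1769120000 eV

Photon energy: |ΔE| = |E_5 - E_6| = 0.6651675556 eV

Convert to wavelength using E = hc/λ with hc = 1239.84 eV·nm:
λ = hc/E = 1239.84 eV·nm / 0.6651675556 eV
λ = 1863.9514 nm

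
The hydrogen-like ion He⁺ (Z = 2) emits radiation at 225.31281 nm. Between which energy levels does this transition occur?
n = 10 → n = 3

First, find the photon energy from the wavelength (hc = 1239.84 eV·nm):
E = hc/λ = 1239.84 eV·nm / 225.31281 nm = 5.5027497 eV

The energy levels of He⁺ satisfy E_n = -13.6057 × 2² / n² eV, so an emission n_i → n_f releases
ΔE = 13.6057 × 2² × (1/n_f² − 1/n_i²) eV.

Setting ΔE equal to the photon energy:
1/n_f² − 1/n_i² = 5.5027497 / (13.6057 × 2²) = 0.10111111

Since 1/n_i² must be positive, we need 1/n_f² > 0.10111111, i.e. n_f ≤ 3. For each allowed n_f, solve n_i = (1/n_f² − 0.10111111)^(−1/2) and check whether it is a whole number:
  n_f = 1: 1/n_i² = 1.00000000 − 0.10111111 = 0.89888889 → n_i = 1.055  (not an integer) ✗
  n_f = 2: 1/n_i² = 0.25000000 − 0.10111111 = 0.14888889 → n_i = 2.592  (not an integer) ✗
  n_f = 3: 1/n_i² = 0.11111111 − 0.10111111 = 0.01000000 → n_i = 10.000  → integer, n_i = 10 ✓

Only n_f = 3 gives an integer upper level, n_i = 10.

The transition is from n = 10 to n = 3 (emission).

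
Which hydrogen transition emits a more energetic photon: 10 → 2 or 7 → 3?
10 → 2

Calculate the energy for each transition:

Transition 10 → 2:
ΔE₁ = |E_2 - E_10| = |-13.6057/2² - (-13.6057/10²)|
ΔE₁ = |-3.401425000000 - (-0.136057000000)| = 3.265368000 eV

Transition 7 → 3:
ΔE₂ = |E_3 - E_7| = |-13.6057/3² - (-13.6057/7²)|
ΔE₂ = |-1.511744444444 - (-0.277667346939)| = 1.234077098 eV

Since 3.265368000 eV > 1.234077098 eV, the transition 10 → 2 emits the more energetic photon.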